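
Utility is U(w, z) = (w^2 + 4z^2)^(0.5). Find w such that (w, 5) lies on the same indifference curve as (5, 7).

U depends on (w, z) only through S = w^2 + 4z^2, so equal utility means equal S. At (5, 7): S = 221.
With z = 5: 4·5^2 = 100, so w^2 = 221 − 100 = 121.
Hence w = √121 = 11.
Check: U(11, 5) = 14.8661.

w = 11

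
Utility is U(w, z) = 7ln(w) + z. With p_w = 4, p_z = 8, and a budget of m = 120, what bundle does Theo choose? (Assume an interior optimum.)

w* = 14, z* = 8

MU_w = 7/w, MU_z = 1.
MRS = 7/w ÷ 1.
Tangency: set MRS = p_w/p_z = 4/8 = 0.5.
MRS depends only on w: 7/w = 0.5 ⇒ w* = 7/0.5 = 14.
From the budget, 8·z = 120 − 4·14 = 64, so z* = 8.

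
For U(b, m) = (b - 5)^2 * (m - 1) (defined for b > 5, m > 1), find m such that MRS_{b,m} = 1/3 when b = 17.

MU_b = 2·(b−5)·(m−1), MU_m = (b−5)^2.
MRS = (2/1)·(m−1)/(b−5).
Substitute b = 17: MRS = (m − 1)/6. Setting this equal to 1/3 gives m − 1 = (1/3)·6 = 2, so m = 3.

m = 3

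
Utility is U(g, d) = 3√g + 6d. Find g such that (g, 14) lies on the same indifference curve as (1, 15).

g = 9

U(1, 15) = 93.
Set U(g, 14) = 93 and solve.
With d = 14: 3√g = 93 − 6·14 = 9, so √g = 3 and g = 9.
Check: U(9, 14) = 93.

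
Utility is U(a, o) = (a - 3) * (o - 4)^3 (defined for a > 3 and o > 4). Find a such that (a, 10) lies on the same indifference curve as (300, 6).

a = 14

U(300, 6) = 2376.
Set U(a, 10) = 2376 and solve.
With o = 10: (10 − 4)^3 = 216, so (a − 3) = 2376/216 = 11.
So a = 3 + 11 = 14.
Check: U(14, 10) = 2376.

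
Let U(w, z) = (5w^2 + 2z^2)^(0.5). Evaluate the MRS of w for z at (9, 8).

For CES with ρ = 2, MRS = (5/2)·(z/w)^(-1).
At (9, 8): MRS = 45/16.
That is, one extra unit of w is worth 45/16 units of z at the margin.

MRS = 45/16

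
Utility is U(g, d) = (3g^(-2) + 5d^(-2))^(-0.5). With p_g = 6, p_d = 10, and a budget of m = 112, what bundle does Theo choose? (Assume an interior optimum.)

For CES with ρ = -2, MRS = (3/5)·(d/g)^3.
Tangency: set MRS = p_g/p_d = 6/10 = 0.6.
So (d/g)^3 = 1; taking the cube root, d/g = 1, i.e. d = g.
Substitute into the budget 6·g + 10·d = 112: 16·g = 112, so g* = 7 and d* = 7.

g* = 7, d* = 7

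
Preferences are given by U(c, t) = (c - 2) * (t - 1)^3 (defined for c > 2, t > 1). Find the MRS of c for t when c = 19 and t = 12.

MRS = 11/51

MU_c = (t−1)^3, MU_t = 3·(c−2)·(t−1)^2.
MRS = (1/3)·(t−1)/(c−2).
At (19, 12): MRS = 11/51.
That is, one extra unit of c is worth 11/51 units of t at the margin.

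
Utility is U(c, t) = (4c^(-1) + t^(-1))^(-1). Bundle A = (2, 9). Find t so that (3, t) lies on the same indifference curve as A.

U depends on (c, t) only through S = 4c^(-1) + t^(-1), so equal utility means equal S. At (2, 9): S = 19/9.
With c = 3: 4·3^(-1) = 4/3, so t^(-1) = 19/9 − 4/3 = 7/9.
Hence t = 1/(7/9) = 9/7.
Check: U(3, 9/7) = 0.4737.

t = 9/7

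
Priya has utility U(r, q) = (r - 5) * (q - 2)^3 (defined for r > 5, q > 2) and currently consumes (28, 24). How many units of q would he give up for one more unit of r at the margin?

MU_r = (q−2)^3, MU_q = 3·(r−5)·(q−2)^2.
MRS = (1/3)·(q−2)/(r−5).
At (28, 24): MRS = 22/69.
So at (28, 24) the consumer would give up 22/69 units of q for one more unit of r.

MRS = 22/69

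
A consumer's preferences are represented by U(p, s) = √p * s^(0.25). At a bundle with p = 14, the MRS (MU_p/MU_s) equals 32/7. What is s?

MU_p = 0.5·p^(-0.5)·s^(0.25) and MU_s = 0.25·√p·s^(-0.75).
MRS = MU_p/MU_s = (2)·s/p.
Substitute p = 14: MRS = s/7. Setting s/7 = 32/7 gives s = (32/7)·7 = 32.

s = 32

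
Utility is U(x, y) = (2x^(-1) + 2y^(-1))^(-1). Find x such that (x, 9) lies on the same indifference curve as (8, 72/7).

U depends on (x, y) only through S = 2x^(-1) + 2y^(-1), so equal utility means equal S. At (8, 72/7): S = 4/9.
With y = 9: 2·9^(-1) = 2/9, so 2x^(-1) = 4/9 − 2/9 = 2/9, i.e. x^(-1) = 1/9.
Hence x = 1/(1/9) = 9.
Check: U(9, 9) = 2.25.

x = 9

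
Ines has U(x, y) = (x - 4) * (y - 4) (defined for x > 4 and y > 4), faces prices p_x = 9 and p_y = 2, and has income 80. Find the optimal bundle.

MU_x = (y−4), MU_y = (x−4).
MRS = (y−4)/(x−4).
Tangency: set MRS = p_x/p_y = 9/2 = 4.5.
So (y − 4)/(x − 4) = 4.5, i.e. (y − 4) = 4.5·(x − 4).
Rewrite the budget in excess-of-subsistence terms: 9·(x − 4) + 2·(y − 4) = 80 − 9·4 − 2·4 = 36.
Substituting, 18·(x − 4) = 36, so x − 4 = 2 and x* = 6.
Then y − 4 = 4.5·2 = 9, so y* = 13.

x* = 6, y* = 13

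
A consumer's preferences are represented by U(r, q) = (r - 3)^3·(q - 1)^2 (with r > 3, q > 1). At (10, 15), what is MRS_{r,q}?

MRS = 3

MU_r = 3·(r−3)^2·(q−1)^2, MU_q = 2·(r−3)^3·(q−1).
MRS = (3/2)·(q−1)/(r−3).
At (10, 15): MRS = 3.
So at (10, 15) the consumer would give up 3 units of q for one more unit of r.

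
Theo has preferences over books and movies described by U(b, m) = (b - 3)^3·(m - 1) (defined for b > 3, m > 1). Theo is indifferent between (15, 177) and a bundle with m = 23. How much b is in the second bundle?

U(15, 177) = 304128.
Set U(b, 23) = 304128 and solve.
With m = 23: (23 − 1) = 22, so (b − 3)^3 = 304128/22 = 13824.
Taking the cube root (with b > 3): b − 3 = 24, so b = 27.
Check: U(27, 23) = 304128.

b = 27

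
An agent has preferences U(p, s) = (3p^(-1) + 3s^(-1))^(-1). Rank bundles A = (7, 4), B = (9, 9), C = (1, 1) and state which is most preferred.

Bundle B

Evaluate utility at each bundle:
U(A) = 0.848.
U(B) = 1.500.
U(C) = 0.167.
Highest utility is B, so B ≻ A ≻ C.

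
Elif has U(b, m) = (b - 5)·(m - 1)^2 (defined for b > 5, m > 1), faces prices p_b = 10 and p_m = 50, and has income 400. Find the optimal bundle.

MU_b = (m−1)^2, MU_m = 2·(b−5)·(m−1).
MRS = (1/2)·(m−1)/(b−5).
Tangency: set MRS = p_b/p_m = 10/50 = 0.2.
So (1/2)·(m − 1)/(b − 5) = 0.2, i.e. (m − 1) = 0.4·(b − 5).
Rewrite the budget in excess-of-subsistence terms: 10·(b − 5) + 50·(m − 1) = 400 − 10·5 − 50·1 = 300.
Substituting, 30·(b − 5) = 300, so b − 5 = 10 and b* = 15.
Then m − 1 = 0.4·10 = 4, so m* = 5.

b* = 15, m* = 5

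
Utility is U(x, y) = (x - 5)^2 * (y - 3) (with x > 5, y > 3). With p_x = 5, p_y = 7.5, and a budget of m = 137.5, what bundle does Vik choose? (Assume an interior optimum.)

x* = 17, y* = 7

MU_x = 2·(x−5)·(y−3), MU_y = (x−5)^2.
MRS = (2/1)·(y−3)/(x−5).
Tangency: set MRS = p_x/p_y = 5/7.5 = 2/3.
So (2/1)·(y − 3)/(x − 5) = 2/3, i.e. (y − 3) = (1/3)·(x − 5).
Rewrite the budget in excess-of-subsistence terms: 5·(x − 5) + 7.5·(y − 3) = 137.5 − 5·5 − 7.5·3 = 90.
Substituting, 7.5·(x − 5) = 90, so x − 5 = 12 and x* = 17.
Then y − 3 = (1/3)·12 = 4, so y* = 7.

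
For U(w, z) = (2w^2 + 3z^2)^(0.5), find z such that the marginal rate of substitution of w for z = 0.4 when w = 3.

For CES with ρ = 2, MRS = (2/3)·(z/w)^(-1).
Setting (2/3)·(z/3)^(-1) = 0.4 gives (z/3)^(-1) = 0.6, so z/3 = 5/3 and z = 5.

z = 5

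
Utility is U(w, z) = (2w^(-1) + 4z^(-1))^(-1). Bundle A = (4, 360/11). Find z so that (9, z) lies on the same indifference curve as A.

U depends on (w, z) only through S = 2w^(-1) + 4z^(-1), so equal utility means equal S. At (4, 360/11): S = 28/45.
With w = 9: 2·9^(-1) = 2/9, so 4z^(-1) = 28/45 − 2/9 = 0.4, i.e. z^(-1) = 0.1.
Hence z = 1/0.1 = 10.
Check: U(9, 10) = 1.6071.

z = 10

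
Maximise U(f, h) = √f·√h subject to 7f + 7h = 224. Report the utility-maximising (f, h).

f* = 16, h* = 16

MU_f = 0.5·f^(-0.5)·√h and MU_h = 0.5·√f·h^(-0.5).
MRS = MU_f/MU_h = h/f.
Tangency: set MRS = p_f/p_h = 7/7 = 1.
So h/f = 1, i.e. h = f.
Substitute into the budget 7·f + 7·h = 224: 14·f = 224, so f* = 16.
Then h* = 16.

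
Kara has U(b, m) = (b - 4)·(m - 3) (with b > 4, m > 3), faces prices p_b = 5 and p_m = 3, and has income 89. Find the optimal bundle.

b* = 10, m* = 13

MU_b = (m−3), MU_m = (b−4).
MRS = (m−3)/(b−4).
Tangency: set MRS = p_b/p_m = 5/3.
So (m − 3)/(b − 4) = 5/3, i.e. (m − 3) = (5/3)·(b − 4).
Rewrite the budget in excess-of-subsistence terms: 5·(b − 4) + 3·(m − 3) = 89 − 5·4 − 3·3 = 60.
Substituting, 10·(b − 4) = 60, so b − 4 = 6 and b* = 10.
Then m − 3 = (5/3)·6 = 10, so m* = 13.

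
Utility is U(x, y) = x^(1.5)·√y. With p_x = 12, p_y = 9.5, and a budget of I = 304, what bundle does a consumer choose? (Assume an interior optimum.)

MU_x = 1.5·√x·√y and MU_y = 0.5·x^(1.5)·y^(-0.5).
MRS = MU_x/MU_y = (3)·y/x.
Tangency: set MRS = p_x/p_y = 12/9.5 = 24/19.
So (3)·y/x = 24/19, i.e. y = (8/19)·x.
Substitute into the budget 12·x + 9.5·y = 304: 16·x = 304, so x* = 19.
Then y* = (8/19)·19 = 8.

x* = 19, y* = 8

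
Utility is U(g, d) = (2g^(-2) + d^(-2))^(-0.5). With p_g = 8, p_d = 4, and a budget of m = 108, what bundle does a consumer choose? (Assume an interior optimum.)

For CES with ρ = -2, MRS = (2/1)·(d/g)^3.
Tangency: set MRS = p_g/p_d = 8/4 = 2.
So (d/g)^3 = 1; taking the cube root, d/g = 1, i.e. d = g.
Substitute into the budget 8·g + 4·d = 108: 12·g = 108, so g* = 9 and d* = 9.

g* = 9, d* = 9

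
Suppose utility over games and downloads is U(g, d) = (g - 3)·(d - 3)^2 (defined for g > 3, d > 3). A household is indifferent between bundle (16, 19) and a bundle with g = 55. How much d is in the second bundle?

U(16, 19) = 3328.
Set U(55, d) = 3328 and solve.
With g = 55: (55 − 3) = 52, so (d − 3)^2 = 3328/52 = 64.
Taking the square root (with d > 3): d − 3 = 8, so d = 11.
Check: U(55, 11) = 3328.

d = 11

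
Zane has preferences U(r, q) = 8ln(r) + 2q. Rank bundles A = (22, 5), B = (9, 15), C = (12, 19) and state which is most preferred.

Bundle C

Evaluate utility at each bundle:
U(A) = 34.728.
U(B) = 47.578.
U(C) = 57.879.
Highest utility is C, so C ≻ B ≻ A.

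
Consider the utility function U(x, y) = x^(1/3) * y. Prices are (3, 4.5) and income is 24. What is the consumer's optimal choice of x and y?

x* = 2, y* = 4

MU_x = 1/3·x^(-2/3)·y and MU_y = x^(1/3).
MRS = MU_x/MU_y = (1/3)·y/x.
Tangency: set MRS = p_x/p_y = 3/4.5 = 2/3.
So (1/3)·y/x = 2/3, i.e. y = 2·x.
Substitute into the budget 3·x + 4.5·y = 24: 12·x = 24, so x* = 2.
Then y* = 2·2 = 4.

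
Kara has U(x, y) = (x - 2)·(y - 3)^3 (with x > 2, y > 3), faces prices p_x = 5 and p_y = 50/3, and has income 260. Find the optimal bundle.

x* = 12, y* = 12

MU_x = (y−3)^3, MU_y = 3·(x−2)·(y−3)^2.
MRS = (1/3)·(y−3)/(x−2).
Tangency: set MRS = p_x/p_y = 5/(50/3) = 0.3.
So (1/3)·(y − 3)/(x − 2) = 0.3, i.e. (y − 3) = 0.9·(x − 2).
Rewrite the budget in excess-of-subsistence terms: 5·(x − 2) + (50/3)·(y − 3) = 260 − 5·2 − (50/3)·3 = 200.
Substituting, 20·(x − 2) = 200, so x − 2 = 10 and x* = 12.
Then y − 3 = 0.9·10 = 9, so y* = 12.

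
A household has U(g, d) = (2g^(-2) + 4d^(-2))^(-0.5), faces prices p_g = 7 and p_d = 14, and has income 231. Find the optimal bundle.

g* = 11, d* = 11

For CES with ρ = -2, MRS = (2/4)·(d/g)^3.
Tangency: set MRS = p_g/p_d = 7/14 = 0.5.
So (d/g)^3 = 1; taking the cube root, d/g = 1, i.e. d = g.
Substitute into the budget 7·g + 14·d = 231: 21·g = 231, so g* = 11 and d* = 11.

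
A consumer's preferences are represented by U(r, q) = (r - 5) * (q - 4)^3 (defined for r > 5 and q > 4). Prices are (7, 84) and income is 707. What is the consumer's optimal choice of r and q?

r* = 17, q* = 7

MU_r = (q−4)^3, MU_q = 3·(r−5)·(q−4)^2.
MRS = (1/3)·(q−4)/(r−5).
Tangency: set MRS = p_r/p_q = 7/84 = 1/12.
So (1/3)·(q − 4)/(r − 5) = 1/12, i.e. (q − 4) = 0.25·(r − 5).
Rewrite the budget in excess-of-subsistence terms: 7·(r − 5) + 84·(q − 4) = 707 − 7·5 − 84·4 = 336.
Substituting, 28·(r − 5) = 336, so r − 5 = 12 and r* = 17.
Then q − 4 = 0.25·12 = 3, so q* = 7.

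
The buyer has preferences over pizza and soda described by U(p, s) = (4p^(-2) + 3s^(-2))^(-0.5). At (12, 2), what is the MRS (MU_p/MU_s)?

MRS = 1/162

For CES with ρ = -2, MRS = (4/3)·(s/p)^3.
At (12, 2): MRS = 1/162.
So at (12, 2) the consumer would give up 1/162 units of s for one more unit of p.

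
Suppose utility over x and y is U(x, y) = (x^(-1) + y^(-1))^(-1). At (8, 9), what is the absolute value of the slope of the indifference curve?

For CES with ρ = -1, MRS = (y/x)^2.
At (8, 9): MRS = 81/64.
So at (8, 9) the consumer would give up 81/64 units of y for one more unit of x.

MRS = 81/64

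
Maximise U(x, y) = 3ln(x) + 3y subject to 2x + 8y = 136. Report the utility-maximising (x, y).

MU_x = 3/x, MU_y = 3.
MRS = 3/x ÷ 3.
Tangency: set MRS = p_x/p_y = 2/8 = 0.25.
MRS depends only on x: 1/x = 0.25 ⇒ x* = 1/0.25 = 4.
From the budget, 8·y = 136 − 2·4 = 128, so y* = 16.

x* = 4, y* = 16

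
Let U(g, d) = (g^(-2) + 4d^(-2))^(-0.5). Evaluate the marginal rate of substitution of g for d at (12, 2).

MRS = 1/864

For CES with ρ = -2, MRS = (1/4)·(d/g)^3.
At (12, 2): MRS = 1/864.
The indifference curve has slope −1/864 at this bundle.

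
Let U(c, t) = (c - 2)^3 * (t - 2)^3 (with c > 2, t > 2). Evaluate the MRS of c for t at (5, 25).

MU_c = 3·(c−2)^2·(t−2)^3, MU_t = 3·(c−2)^3·(t−2)^2.
MRS = (t−2)/(c−2).
At (5, 25): MRS = 23/3.
That is, one extra unit of c is worth 23/3 units of t at the margin.

MRS = 23/3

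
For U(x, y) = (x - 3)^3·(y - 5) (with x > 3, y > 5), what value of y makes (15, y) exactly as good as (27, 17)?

U(27, 17) = 165888.
Set U(15, y) = 165888 and solve.
With x = 15: (15 − 3)^3 = 1728, so (y − 5) = 165888/1728 = 96.
So y = 5 + 96 = 101.
Check: U(15, 101) = 165888.

y = 101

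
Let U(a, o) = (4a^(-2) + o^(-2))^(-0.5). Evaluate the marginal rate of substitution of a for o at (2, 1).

MRS = 0.5

For CES with ρ = -2, MRS = (4/1)·(o/a)^3.
At (2, 1): MRS = 0.5.
That is, one extra unit of a is worth 0.5 units of o at the margin.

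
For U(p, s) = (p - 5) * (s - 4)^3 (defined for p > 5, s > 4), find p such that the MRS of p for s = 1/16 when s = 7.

p = 21

MU_p = (s−4)^3, MU_s = 3·(p−5)·(s−4)^2.
MRS = (1/3)·(s−4)/(p−5).
Substitute s = 7: MRS = 1/(p − 5). Setting this equal to 1/16 gives p − 5 = 1/(1/16) = 16, so p = 21.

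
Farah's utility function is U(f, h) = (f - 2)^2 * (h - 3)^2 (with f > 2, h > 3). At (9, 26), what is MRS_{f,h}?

MRS = 23/7

MU_f = 2·(f−2)·(h−3)^2, MU_h = 2·(f−2)^2·(h−3).
MRS = (h−3)/(f−2).
At (9, 26): MRS = 23/7.
The indifference curve has slope −23/7 at this bundle.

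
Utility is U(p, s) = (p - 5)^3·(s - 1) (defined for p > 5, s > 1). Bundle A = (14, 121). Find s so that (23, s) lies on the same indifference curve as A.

s = 16

U(14, 121) = 87480.
Set U(23, s) = 87480 and solve.
With p = 23: (23 − 5)^3 = 5832, so (s − 1) = 87480/5832 = 15.
So s = 1 + 15 = 16.
Check: U(23, 16) = 87480.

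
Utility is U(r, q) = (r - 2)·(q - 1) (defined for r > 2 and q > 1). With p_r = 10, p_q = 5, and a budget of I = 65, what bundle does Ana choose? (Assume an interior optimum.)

r* = 4, q* = 5

MU_r = (q−1), MU_q = (r−2).
MRS = (q−1)/(r−2).
Tangency: set MRS = p_r/p_q = 10/5 = 2.
So (q − 1)/(r − 2) = 2, i.e. (q − 1) = 2·(r − 2).
Rewrite the budget in excess-of-subsistence terms: 10·(r − 2) + 5·(q − 1) = 65 − 10·2 − 5·1 = 40.
Substituting, 20·(r − 2) = 40, so r − 2 = 2 and r* = 4.
Then q − 1 = 2·2 = 4, so q* = 5.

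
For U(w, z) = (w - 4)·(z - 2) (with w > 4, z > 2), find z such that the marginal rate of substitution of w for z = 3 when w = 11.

z = 23

MU_w = (z−2), MU_z = (w−4).
MRS = (z−2)/(w−4).
Substitute w = 11: MRS = (z − 2)/7. Setting this equal to 3 gives z − 2 = 3·7 = 21, so z = 23.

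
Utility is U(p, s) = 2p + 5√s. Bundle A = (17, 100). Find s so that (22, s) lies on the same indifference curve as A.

U(17, 100) = 84.
Set U(22, s) = 84 and solve.
With p = 22: 5√s = 84 − 2·22 = 40, so √s = 8 and s = 64.
Check: U(22, 64) = 84.

s = 64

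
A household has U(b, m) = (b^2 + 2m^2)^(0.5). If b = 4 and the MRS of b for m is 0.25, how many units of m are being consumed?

For CES with ρ = 2, MRS = (1/2)·(m/b)^(-1).
Setting (1/2)·(m/4)^(-1) = 0.25 gives (m/4)^(-1) = 0.5, so m/4 = 2 and m = 8.

m = 8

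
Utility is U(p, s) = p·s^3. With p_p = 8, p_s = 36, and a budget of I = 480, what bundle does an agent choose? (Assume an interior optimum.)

p* = 15, s* = 10

MU_p = s^3 and MU_s = 3·p·s^2.
MRS = MU_p/MU_s = (1/3)·s/p.
Tangency: set MRS = p_p/p_s = 8/36 = 2/9.
So (1/3)·s/p = 2/9, i.e. s = (2/3)·p.
Substitute into the budget 8·p + 36·s = 480: 32·p = 480, so p* = 15.
Then s* = (2/3)·15 = 10.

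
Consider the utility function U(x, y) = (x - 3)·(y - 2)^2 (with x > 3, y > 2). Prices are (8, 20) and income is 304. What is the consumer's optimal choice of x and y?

x* = 13, y* = 10

MU_x = (y−2)^2, MU_y = 2·(x−3)·(y−2).
MRS = (1/2)·(y−2)/(x−3).
Tangency: set MRS = p_x/p_y = 8/20 = 0.4.
So (1/2)·(y − 2)/(x − 3) = 0.4, i.e. (y − 2) = 0.8·(x − 3).
Rewrite the budget in excess-of-subsistence terms: 8·(x − 3) + 20·(y − 2) = 304 − 8·3 − 20·2 = 240.
Substituting, 24·(x − 3) = 240, so x − 3 = 10 and x* = 13.
Then y − 2 = 0.8·10 = 8, so y* = 10.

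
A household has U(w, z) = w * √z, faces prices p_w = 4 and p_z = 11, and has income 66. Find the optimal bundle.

w* = 11, z* = 2

MU_w = √z and MU_z = 0.5·w·z^(-0.5).
MRS = MU_w/MU_z = (2)·z/w.
Tangency: set MRS = p_w/p_z = 4/11.
So (2)·z/w = 4/11, i.e. z = (2/11)·w.
Substitute into the budget 4·w + 11·z = 66: 6·w = 66, so w* = 11.
Then z* = (2/11)·11 = 2.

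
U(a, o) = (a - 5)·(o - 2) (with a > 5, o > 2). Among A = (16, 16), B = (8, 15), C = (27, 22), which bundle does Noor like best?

Bundle C

Evaluate utility at each bundle:
U(A) = 154.
U(B) = 39.
U(C) = 440.
Highest utility is C, so C ≻ A ≻ B.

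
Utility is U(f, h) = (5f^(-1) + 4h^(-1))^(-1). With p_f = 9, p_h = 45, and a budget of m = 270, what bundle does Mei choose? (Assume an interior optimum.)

For CES with ρ = -1, MRS = (5/4)·(h/f)^2.
Tangency: set MRS = p_f/p_h = 9/45 = 0.2.
So (h/f)^2 = 4/25; taking the square root, h/f = 0.4, i.e. h = 0.4·f.
Substitute into the budget 9·f + 45·h = 270: 27·f = 270, so f* = 10 and h* = 0.4·10 = 4.

f* = 10, h* = 4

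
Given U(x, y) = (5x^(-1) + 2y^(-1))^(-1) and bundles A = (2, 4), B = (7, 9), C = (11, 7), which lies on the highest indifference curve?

Evaluate utility at each bundle:
U(A) = 0.333.
U(B) = 1.068.
U(C) = 1.351.
Highest utility is C, so C ≻ B ≻ A.

Bundle C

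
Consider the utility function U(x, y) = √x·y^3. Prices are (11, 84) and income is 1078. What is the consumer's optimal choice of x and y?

MU_x = 0.5·x^(-0.5)·y^3 and MU_y = 3·√x·y^2.
MRS = MU_x/MU_y = (1/6)·y/x.
Tangency: set MRS = p_x/p_y = 11/84.
So (1/6)·y/x = 11/84, i.e. y = (11/14)·x.
Substitute into the budget 11·x + 84·y = 1078: 77·x = 1078, so x* = 14.
Then y* = (11/14)·14 = 11.

x* = 14, y* = 11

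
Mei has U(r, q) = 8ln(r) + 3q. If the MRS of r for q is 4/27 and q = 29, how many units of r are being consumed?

MU_r = 8/r, MU_q = 3.
MRS = 8/r ÷ 3.
MRS depends only on r: (8/3)/r = 4/27 ⇒ r = (8/3)/(4/27) = 18.

r = 18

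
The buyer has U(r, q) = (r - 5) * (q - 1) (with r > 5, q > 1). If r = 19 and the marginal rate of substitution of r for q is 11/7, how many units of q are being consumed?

q = 23

MU_r = (q−1), MU_q = (r−5).
MRS = (q−1)/(r−5).
Substitute r = 19: MRS = (q − 1)/14. Setting this equal to 11/7 gives q − 1 = (11/7)·14 = 22, so q = 23.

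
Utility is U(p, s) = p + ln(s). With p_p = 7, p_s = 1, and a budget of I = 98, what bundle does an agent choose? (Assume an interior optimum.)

MU_p = 1, MU_s = 1/s.
MRS = 1 ÷ (1/s).
Tangency: set MRS = p_p/p_s = 7/1 = 7.
MRS depends only on s: s = 7 ⇒ s* = 7.
From the budget, 7·p = 98 − 1·7 = 91, so p* = 13.

p* = 13, s* = 7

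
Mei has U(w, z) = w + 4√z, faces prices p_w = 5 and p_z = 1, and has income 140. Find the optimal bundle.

w* = 8, z* = 100

MU_w = 1, MU_z = 4/(2√z).
MRS = 1 ÷ (4/(2√z)).
Tangency: set MRS = p_w/p_z = 5/1 = 5.
MRS depends only on z: 0.5·√z = 5 ⇒ √z = 5/0.5 = 10 ⇒ z* = 100.
From the budget, 5·w = 140 − 1·100 = 40, so w* = 8.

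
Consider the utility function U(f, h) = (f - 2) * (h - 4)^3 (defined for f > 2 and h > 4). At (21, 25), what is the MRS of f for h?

MRS = 7/19

MU_f = (h−4)^3, MU_h = 3·(f−2)·(h−4)^2.
MRS = (1/3)·(h−4)/(f−2).
At (21, 25): MRS = 7/19.
The indifference curve has slope −7/19 at this bundle.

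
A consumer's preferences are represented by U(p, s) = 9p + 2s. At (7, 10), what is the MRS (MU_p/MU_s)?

MU_p = 9, MU_s = 2, so MRS = 9/2 = 4.5 at every bundle.
At (7, 10): MRS = 4.5.
The indifference curve has slope −4.5 at this bundle.

MRS = 4.5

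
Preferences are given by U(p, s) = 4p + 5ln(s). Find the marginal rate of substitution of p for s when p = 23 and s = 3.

MU_p = 4, MU_s = 5/s.
MRS = 4 ÷ (5/s).
At (23, 3): MRS = 2.4.
That is, one extra unit of p is worth 2.4 units of s at the margin.

MRS = 2.4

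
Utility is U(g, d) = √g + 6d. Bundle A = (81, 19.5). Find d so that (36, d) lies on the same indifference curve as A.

d = 20

U(81, 19.5) = 126.
Set U(36, d) = 126 and solve.
With g = 36: √36 = 6, so 6d = 126 − 6 = 120 and d = 20.
Check: U(36, 20) = 126.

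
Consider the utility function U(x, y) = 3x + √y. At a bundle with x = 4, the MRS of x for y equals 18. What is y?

MU_x = 3, MU_y = 1/(2√y).
MRS = 3 ÷ (1/(2√y)).
MRS depends only on y: 6·√y = 18 ⇒ √y = 18/6 = 3 ⇒ y = 9.

y = 9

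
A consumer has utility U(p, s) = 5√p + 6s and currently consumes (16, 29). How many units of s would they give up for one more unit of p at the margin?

MRS = 5/48

MU_p = 5/(2√p), MU_s = 6.
MRS = 5/(2√p) ÷ 6.
At (16, 29): MRS = 5/48.
That is, one extra unit of p is worth 5/48 units of s at the margin.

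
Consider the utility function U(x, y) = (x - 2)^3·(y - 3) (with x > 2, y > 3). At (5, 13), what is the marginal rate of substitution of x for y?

MU_x = 3·(x−2)^2·(y−3), MU_y = (x−2)^3.
MRS = (3/1)·(y−3)/(x−2).
At (5, 13): MRS = 10.
The indifference curve has slope −10 at this bundle.

MRS = 10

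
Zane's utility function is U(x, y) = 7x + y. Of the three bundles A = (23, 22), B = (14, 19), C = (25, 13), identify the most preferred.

Evaluate utility at each bundle:
U(A) = 183.
U(B) = 117.
U(C) = 188.
Highest utility is C, so C ≻ A ≻ B.

Bundle C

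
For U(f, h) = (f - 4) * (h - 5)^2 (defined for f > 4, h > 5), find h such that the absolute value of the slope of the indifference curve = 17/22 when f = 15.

MU_f = (h−5)^2, MU_h = 2·(f−4)·(h−5).
MRS = (1/2)·(h−5)/(f−4).
Substitute f = 15: MRS = (h − 5)/22. Setting this equal to 17/22 gives h − 5 = (17/22)·22 = 17, so h = 22.

h = 22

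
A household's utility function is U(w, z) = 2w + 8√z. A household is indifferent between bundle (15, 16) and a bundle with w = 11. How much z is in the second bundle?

z = 25

U(15, 16) = 62.
Set U(11, z) = 62 and solve.
With w = 11: 8√z = 62 − 2·11 = 40, so √z = 5 and z = 25.
Check: U(11, 25) = 62.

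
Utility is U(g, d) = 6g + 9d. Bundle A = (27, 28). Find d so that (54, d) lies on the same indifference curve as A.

d = 10

U(27, 28) = 414.
Set U(54, d) = 414 and solve.
6·54 + 9d = 414 ⇒ 9d = 90 ⇒ d = 10.
Check: U(54, 10) = 414.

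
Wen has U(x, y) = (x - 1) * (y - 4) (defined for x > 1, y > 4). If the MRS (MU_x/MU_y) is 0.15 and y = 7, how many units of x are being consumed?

MU_x = (y−4), MU_y = (x−1).
MRS = (y−4)/(x−1).
Substitute y = 7: MRS = 3/(x − 1). Setting this equal to 0.15 gives x − 1 = 3/0.15 = 20, so x = 21.

x = 21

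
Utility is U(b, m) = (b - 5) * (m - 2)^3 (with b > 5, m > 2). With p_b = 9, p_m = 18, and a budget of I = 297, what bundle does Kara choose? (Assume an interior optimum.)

b* = 11, m* = 11

MU_b = (m−2)^3, MU_m = 3·(b−5)·(m−2)^2.
MRS = (1/3)·(m−2)/(b−5).
Tangency: set MRS = p_b/p_m = 9/18 = 0.5.
So (1/3)·(m − 2)/(b − 5) = 0.5, i.e. (m − 2) = 1.5·(b − 5).
Rewrite the budget in excess-of-subsistence terms: 9·(b − 5) + 18·(m − 2) = 297 − 9·5 − 18·2 = 216.
Substituting, 36·(b − 5) = 216, so b − 5 = 6 and b* = 11.
Then m − 2 = 1.5·6 = 9, so m* = 11.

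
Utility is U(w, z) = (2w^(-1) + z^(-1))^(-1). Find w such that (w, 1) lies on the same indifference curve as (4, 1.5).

U depends on (w, z) only through S = 2w^(-1) + z^(-1), so equal utility means equal S. At (4, 1.5): S = 7/6.
With z = 1: 1^(-1) = 1, so 2w^(-1) = 7/6 − 1 = 1/6, i.e. w^(-1) = 1/12.
Hence w = 1/(1/12) = 12.
Check: U(12, 1) = 0.8571.

w = 12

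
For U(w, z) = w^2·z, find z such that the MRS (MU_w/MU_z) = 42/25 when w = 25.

MU_w = 2·w·z and MU_z = w^2.
MRS = MU_w/MU_z = (2/1)·z/w.
Substitute w = 25: MRS = z/12.5. Setting z/12.5 = 42/25 gives z = (42/25)·12.5 = 21.

z = 21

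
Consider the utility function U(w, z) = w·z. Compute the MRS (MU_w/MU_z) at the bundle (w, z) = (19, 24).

MRS = 24/19

MU_w = z and MU_z = w.
MRS = MU_w/MU_z = z/w.
At (19, 24): MRS = 24/19.
The indifference curve has slope −24/19 at this bundle.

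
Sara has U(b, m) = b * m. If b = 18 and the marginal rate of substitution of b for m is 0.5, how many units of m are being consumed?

m = 9

MU_b = m and MU_m = b.
MRS = MU_b/MU_m = m/b.
Substitute b = 18: MRS = m/18. Setting m/18 = 0.5 gives m = 0.5·18 = 9.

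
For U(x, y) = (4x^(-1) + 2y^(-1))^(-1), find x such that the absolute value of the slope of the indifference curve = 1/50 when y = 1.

For CES with ρ = -1, MRS = (4/2)·(y/x)^2.
Setting (4/2)·(1/x)^2 = 1/50 gives (1/x)^2 = 1/100, so 1/x = 0.1 and x = 10.

x = 10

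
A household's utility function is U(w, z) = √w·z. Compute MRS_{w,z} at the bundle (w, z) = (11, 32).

MRS = 16/11

MU_w = 0.5·w^(-0.5)·z and MU_z = √w.
MRS = MU_w/MU_z = (0.5)·z/w.
At (11, 32): MRS = 16/11.
That is, one extra unit of w is worth 16/11 units of z at the margin.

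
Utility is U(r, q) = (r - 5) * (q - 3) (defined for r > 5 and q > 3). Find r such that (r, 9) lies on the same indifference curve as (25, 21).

r = 65

U(25, 21) = 360.
Set U(r, 9) = 360 and solve.
With q = 9: (9 − 3) = 6, so (r − 5) = 360/6 = 60.
So r = 5 + 60 = 65.
Check: U(65, 9) = 360.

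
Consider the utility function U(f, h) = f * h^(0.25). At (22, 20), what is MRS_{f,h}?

MU_f = h^(0.25) and MU_h = 0.25·f·h^(-0.75).
MRS = MU_f/MU_h = (4)·h/f.
At (22, 20): MRS = 40/11.
So at (22, 20) the consumer would give up 40/11 units of h for one more unit of f.

MRS = 40/11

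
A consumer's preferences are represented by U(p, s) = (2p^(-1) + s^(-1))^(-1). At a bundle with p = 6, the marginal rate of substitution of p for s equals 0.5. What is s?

For CES with ρ = -1, MRS = (2/1)·(s/p)^2.
Setting (2/1)·(s/6)^2 = 0.5 gives (s/6)^2 = 0.25, so s/6 = 0.5 and s = 3.

s = 3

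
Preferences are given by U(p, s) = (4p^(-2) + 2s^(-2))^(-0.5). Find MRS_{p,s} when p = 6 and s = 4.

MRS = 16/27

For CES with ρ = -2, MRS = (4/2)·(s/p)^3.
At (6, 4): MRS = 16/27.
That is, one extra unit of p is worth 16/27 units of s at the margin.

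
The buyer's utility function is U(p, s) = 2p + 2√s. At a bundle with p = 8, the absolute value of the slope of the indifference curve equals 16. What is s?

s = 64

MU_p = 2, MU_s = 2/(2√s).
MRS = 2 ÷ (2/(2√s)).
MRS depends only on s: 2·√s = 16 ⇒ √s = 16/2 = 8 ⇒ s = 64.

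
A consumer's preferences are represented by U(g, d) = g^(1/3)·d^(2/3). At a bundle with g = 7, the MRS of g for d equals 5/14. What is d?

MU_g = 1/3·g^(-2/3)·d^(2/3) and MU_d = 2/3·g^(1/3)·d^(-1/3).
MRS = MU_g/MU_d = (0.5)·d/g.
Substitute g = 7: MRS = d/14. Setting d/14 = 5/14 gives d = (5/14)·14 = 5.

d = 5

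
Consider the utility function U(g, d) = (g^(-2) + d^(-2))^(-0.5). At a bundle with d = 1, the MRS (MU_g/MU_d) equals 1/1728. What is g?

For CES with ρ = -2, MRS = (d/g)^3.
Setting (1/g)^3 = 1/1728 gives 1/g = 1/12 and g = 12.

g = 12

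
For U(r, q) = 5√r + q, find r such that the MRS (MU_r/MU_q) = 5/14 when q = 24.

MU_r = 5/(2√r), MU_q = 1.
MRS = 5/(2√r) ÷ 1.
MRS depends only on r: 2.5/√r = 5/14 ⇒ √r = 2.5/(5/14) = 7 ⇒ r = 49.

r = 49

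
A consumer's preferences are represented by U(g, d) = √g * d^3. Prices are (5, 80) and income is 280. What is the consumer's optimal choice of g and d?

MU_g = 0.5·g^(-0.5)·d^3 and MU_d = 3·√g·d^2.
MRS = MU_g/MU_d = (1/6)·d/g.
Tangency: set MRS = p_g/p_d = 5/80 = 1/16.
So (1/6)·d/g = 1/16, i.e. d = 0.375·g.
Substitute into the budget 5·g + 80·d = 280: 35·g = 280, so g* = 8.
Then d* = 0.375·8 = 3.

g* = 8, d* = 3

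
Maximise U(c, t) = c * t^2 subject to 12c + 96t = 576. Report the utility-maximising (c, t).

c* = 16, t* = 4

MU_c = t^2 and MU_t = 2·c·t.
MRS = MU_c/MU_t = (1/2)·t/c.
Tangency: set MRS = p_c/p_t = 12/96 = 0.125.
So (1/2)·t/c = 0.125, i.e. t = 0.25·c.
Substitute into the budget 12·c + 96·t = 576: 36·c = 576, so c* = 16.
Then t* = 0.25·16 = 4.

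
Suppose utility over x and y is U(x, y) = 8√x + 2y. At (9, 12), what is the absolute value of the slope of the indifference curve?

MU_x = 8/(2√x), MU_y = 2.
MRS = 8/(2√x) ÷ 2.
At (9, 12): MRS = 2/3.
The indifference curve has slope −2/3 at this bundle.

MRS = 2/3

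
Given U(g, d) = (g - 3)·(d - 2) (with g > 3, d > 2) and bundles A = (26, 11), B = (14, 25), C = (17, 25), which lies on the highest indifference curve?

Bundle C

Evaluate utility at each bundle:
U(A) = 207.
U(B) = 253.
U(C) = 322.
Highest utility is C, so C ≻ B ≻ A.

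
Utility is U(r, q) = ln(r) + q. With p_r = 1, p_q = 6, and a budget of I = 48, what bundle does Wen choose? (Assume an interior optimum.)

r* = 6, q* = 7

MU_r = 1/r, MU_q = 1.
MRS = 1/r ÷ 1.
Tangency: set MRS = p_r/p_q = 1/6.
MRS depends only on r: 1/r = 1/6 ⇒ r* = 1/(1/6) = 6.
From the budget, 6·q = 48 − 1·6 = 42, so q* = 7.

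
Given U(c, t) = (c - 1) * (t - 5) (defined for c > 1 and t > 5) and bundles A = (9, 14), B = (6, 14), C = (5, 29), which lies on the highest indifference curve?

Evaluate utility at each bundle:
U(A) = 72.
U(B) = 45.
U(C) = 96.
Highest utility is C, so C ≻ A ≻ B.

Bundle C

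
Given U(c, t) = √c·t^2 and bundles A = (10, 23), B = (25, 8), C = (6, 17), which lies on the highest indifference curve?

Bundle A

Evaluate utility at each bundle:
U(A) = 1672.845.
U(B) = 320.000.
U(C) = 707.903.
Highest utility is A, so A ≻ C ≻ B.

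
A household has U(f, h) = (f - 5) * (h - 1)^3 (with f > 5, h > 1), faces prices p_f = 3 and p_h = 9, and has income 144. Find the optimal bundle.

f* = 15, h* = 11

MU_f = (h−1)^3, MU_h = 3·(f−5)·(h−1)^2.
MRS = (1/3)·(h−1)/(f−5).
Tangency: set MRS = p_f/p_h = 3/9 = 1/3.
So (1/3)·(h − 1)/(f − 5) = 1/3, i.e. (h − 1) = (f − 5).
Rewrite the budget in excess-of-subsistence terms: 3·(f − 5) + 9·(h − 1) = 144 − 3·5 − 9·1 = 120.
Substituting, 12·(f − 5) = 120, so f − 5 = 10 and f* = 15.
Then h − 1 = 10, so h* = 11.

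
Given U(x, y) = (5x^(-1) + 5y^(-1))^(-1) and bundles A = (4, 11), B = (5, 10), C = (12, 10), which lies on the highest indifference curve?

Bundle C

Evaluate utility at each bundle:
U(A) = 0.587.
U(B) = 0.667.
U(C) = 1.091.
Highest utility is C, so C ≻ B ≻ A.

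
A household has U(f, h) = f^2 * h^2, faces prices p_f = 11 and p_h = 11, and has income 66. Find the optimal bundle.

f* = 3, h* = 3

MU_f = 2·f·h^2 and MU_h = 2·f^2·h.
MRS = MU_f/MU_h = h/f.
Tangency: set MRS = p_f/p_h = 11/11 = 1.
So h/f = 1, i.e. h = f.
Substitute into the budget 11·f + 11·h = 66: 22·f = 66, so f* = 3.
Then h* = 3.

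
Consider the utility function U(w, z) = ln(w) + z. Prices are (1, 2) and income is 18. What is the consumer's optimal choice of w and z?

w* = 2, z* = 8

MU_w = 1/w, MU_z = 1.
MRS = 1/w ÷ 1.
Tangency: set MRS = p_w/p_z = 1/2 = 0.5.
MRS depends only on w: 1/w = 0.5 ⇒ w* = 1/0.5 = 2.
From the budget, 2·z = 18 − 1·2 = 16, so z* = 8.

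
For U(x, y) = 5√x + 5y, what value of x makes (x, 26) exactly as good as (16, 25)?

x = 9

U(16, 25) = 145.
Set U(x, 26) = 145 and solve.
With y = 26: 5√x = 145 − 5·26 = 15, so √x = 3 and x = 9.
Check: U(9, 26) = 145.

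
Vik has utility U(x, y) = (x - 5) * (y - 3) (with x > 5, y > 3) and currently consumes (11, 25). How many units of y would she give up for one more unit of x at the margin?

MRS = 11/3

MU_x = (y−3), MU_y = (x−5).
MRS = (y−3)/(x−5).
At (11, 25): MRS = 11/3.
So at (11, 25) the consumer would give up 11/3 units of y for one more unit of x.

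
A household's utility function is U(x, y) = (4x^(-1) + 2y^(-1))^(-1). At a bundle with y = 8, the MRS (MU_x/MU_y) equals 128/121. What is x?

x = 11

For CES with ρ = -1, MRS = (4/2)·(y/x)^2.
Setting (4/2)·(8/x)^2 = 128/121 gives (8/x)^2 = 64/121, so 8/x = 8/11 and x = 11.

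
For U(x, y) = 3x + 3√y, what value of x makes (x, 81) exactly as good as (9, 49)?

x = 7

U(9, 49) = 48.
Set U(x, 81) = 48 and solve.
With y = 81: √81 = 9, so 3x = 48 − 3·9 = 21 and x = 7.
Check: U(7, 81) = 48.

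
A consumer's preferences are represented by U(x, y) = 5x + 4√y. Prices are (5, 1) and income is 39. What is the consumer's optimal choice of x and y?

MU_x = 5, MU_y = 4/(2√y).
MRS = 5 ÷ (4/(2√y)).
Tangency: set MRS = p_x/p_y = 5/1 = 5.
MRS depends only on y: 2.5·√y = 5 ⇒ √y = 5/2.5 = 2 ⇒ y* = 4.
From the budget, 5·x = 39 − 1·4 = 35, so x* = 7.

x* = 7, y* = 4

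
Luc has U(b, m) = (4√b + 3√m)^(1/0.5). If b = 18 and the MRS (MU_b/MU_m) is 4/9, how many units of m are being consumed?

m = 2

For CES with ρ = 0.5, MRS = (4/3)·√(m/b).
Setting (4/3)·√(m/18) = 4/9 gives √(m/18) = 1/3, so m/18 = 1/9 and m = 2.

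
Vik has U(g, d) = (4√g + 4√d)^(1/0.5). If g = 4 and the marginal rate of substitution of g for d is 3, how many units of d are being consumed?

For CES with ρ = 0.5, MRS = √(d/g).
Setting √(d/4) = 3 gives d/4 = 9 and d = 36.

d = 36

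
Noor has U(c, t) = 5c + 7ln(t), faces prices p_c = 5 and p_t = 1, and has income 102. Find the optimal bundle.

c* = 19, t* = 7

MU_c = 5, MU_t = 7/t.
MRS = 5 ÷ (7/t).
Tangency: set MRS = p_c/p_t = 5/1 = 5.
MRS depends only on t: (5/7)·t = 5 ⇒ t* = 5/(5/7) = 7.
From the budget, 5·c = 102 − 1·7 = 95, so c* = 19.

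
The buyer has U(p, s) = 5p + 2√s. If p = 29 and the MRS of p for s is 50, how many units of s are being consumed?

s = 100

MU_p = 5, MU_s = 2/(2√s).
MRS = 5 ÷ (2/(2√s)).
MRS depends only on s: 5·√s = 50 ⇒ √s = 50/5 = 10 ⇒ s = 100.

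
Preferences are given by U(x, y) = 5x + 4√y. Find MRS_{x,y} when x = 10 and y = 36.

MU_x = 5, MU_y = 4/(2√y).
MRS = 5 ÷ (4/(2√y)).
At (10, 36): MRS = 15.
The indifference curve has slope −15 at this bundle.

MRS = 15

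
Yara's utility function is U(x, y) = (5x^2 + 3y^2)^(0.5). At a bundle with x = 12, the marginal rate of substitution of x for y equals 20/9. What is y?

y = 9

For CES with ρ = 2, MRS = (5/3)·(y/x)^(-1).
Setting (5/3)·(y/12)^(-1) = 20/9 gives (y/12)^(-1) = 4/3, so y/12 = 0.75 and y = 9.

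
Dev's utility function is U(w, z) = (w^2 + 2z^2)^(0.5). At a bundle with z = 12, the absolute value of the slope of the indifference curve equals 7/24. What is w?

For CES with ρ = 2, MRS = (1/2)·(z/w)^(-1).
Setting (1/2)·(12/w)^(-1) = 7/24 gives (12/w)^(-1) = 7/12, so 12/w = 12/7 and w = 7.

w = 7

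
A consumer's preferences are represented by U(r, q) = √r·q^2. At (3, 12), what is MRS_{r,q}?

MRS = 1

MU_r = 0.5·r^(-0.5)·q^2 and MU_q = 2·√r·q.
MRS = MU_r/MU_q = (0.25)·q/r.
At (3, 12): MRS = 1.
The indifference curve has slope −1 at this bundle.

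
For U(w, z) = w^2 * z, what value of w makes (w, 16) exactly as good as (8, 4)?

U(8, 4) = 256.
Set U(w, 16) = 256 and solve.
With z = 16: w^2 = 256/16 = 16; taking the square root, w = 4.
Check: U(4, 16) = 256.

w = 4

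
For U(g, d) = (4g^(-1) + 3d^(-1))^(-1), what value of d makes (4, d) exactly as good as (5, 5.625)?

d = 9

U depends on (g, d) only through S = 4g^(-1) + 3d^(-1), so equal utility means equal S. At (5, 5.625): S = 4/3.
With g = 4: 4·4^(-1) = 1, so 3d^(-1) = 4/3 − 1 = 1/3, i.e. d^(-1) = 1/9.
Hence d = 1/(1/9) = 9.
Check: U(4, 9) = 0.75.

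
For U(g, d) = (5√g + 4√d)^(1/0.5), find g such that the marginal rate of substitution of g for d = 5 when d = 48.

g = 3

For CES with ρ = 0.5, MRS = (5/4)·√(d/g).
Setting (5/4)·√(48/g) = 5 gives √(48/g) = 4, so 48/g = 16 and g = 3.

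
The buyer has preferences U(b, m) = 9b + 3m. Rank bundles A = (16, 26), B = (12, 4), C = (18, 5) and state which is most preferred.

Evaluate utility at each bundle:
U(A) = 222.
U(B) = 120.
U(C) = 177.
Highest utility is A, so A ≻ C ≻ B.

Bundle A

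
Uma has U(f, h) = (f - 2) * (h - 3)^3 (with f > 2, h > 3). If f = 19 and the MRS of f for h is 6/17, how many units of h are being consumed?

MU_f = (h−3)^3, MU_h = 3·(f−2)·(h−3)^2.
MRS = (1/3)·(h−3)/(f−2).
Substitute f = 19: MRS = (h − 3)/51. Setting this equal to 6/17 gives h − 3 = (6/17)·51 = 18, so h = 21.

h = 21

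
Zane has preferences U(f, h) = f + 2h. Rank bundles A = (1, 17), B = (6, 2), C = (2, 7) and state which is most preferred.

Bundle A

Evaluate utility at each bundle:
U(A) = 35.
U(B) = 10.
U(C) = 16.
Highest utility is A, so A ≻ C ≻ B.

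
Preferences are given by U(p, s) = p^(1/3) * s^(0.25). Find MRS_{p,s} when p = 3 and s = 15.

MU_p = 1/3·p^(-2/3)·s^(0.25) and MU_s = 0.25·p^(1/3)·s^(-0.75).
MRS = MU_p/MU_s = (4/3)·s/p.
At (3, 15): MRS = 20/3.
The indifference curve has slope −20/3 at this bundle.

MRS = 20/3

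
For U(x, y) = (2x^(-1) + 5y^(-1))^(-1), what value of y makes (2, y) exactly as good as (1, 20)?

U depends on (x, y) only through S = 2x^(-1) + 5y^(-1), so equal utility means equal S. At (1, 20): S = 2.25.
With x = 2: 2·2^(-1) = 1, so 5y^(-1) = 2.25 − 1 = 1.25, i.e. y^(-1) = 0.25.
Hence y = 1/0.25 = 4.
Check: U(2, 4) = 0.4444.

y = 4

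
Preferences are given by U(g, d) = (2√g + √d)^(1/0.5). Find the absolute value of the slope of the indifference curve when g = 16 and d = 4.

MRS = 1

For CES with ρ = 0.5, MRS = (2/1)·√(d/g).
At (16, 4): MRS = 1.
That is, one extra unit of g is worth 1 units of d at the margin.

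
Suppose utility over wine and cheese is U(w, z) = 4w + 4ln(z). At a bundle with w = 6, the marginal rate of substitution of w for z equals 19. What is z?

z = 19

MU_w = 4, MU_z = 4/z.
MRS = 4 ÷ (4/z).
MRS depends only on z: z = 19 ⇒ z = 19.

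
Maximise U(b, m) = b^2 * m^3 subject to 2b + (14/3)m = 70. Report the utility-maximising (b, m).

b* = 14, m* = 9

MU_b = 2·b·m^3 and MU_m = 3·b^2·m^2.
MRS = MU_b/MU_m = (2/3)·m/b.
Tangency: set MRS = p_b/p_m = 2/(14/3) = 3/7.
So (2/3)·m/b = 3/7, i.e. m = (9/14)·b.
Substitute into the budget 2·b + (14/3)·m = 70: 5·b = 70, so b* = 14.
Then m* = (9/14)·14 = 9.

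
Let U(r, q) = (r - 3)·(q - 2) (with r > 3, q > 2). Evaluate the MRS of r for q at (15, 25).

MRS = 23/12

MU_r = (q−2), MU_q = (r−3).
MRS = (q−2)/(r−3).
At (15, 25): MRS = 23/12.
So at (15, 25) the consumer would give up 23/12 units of q for one more unit of r.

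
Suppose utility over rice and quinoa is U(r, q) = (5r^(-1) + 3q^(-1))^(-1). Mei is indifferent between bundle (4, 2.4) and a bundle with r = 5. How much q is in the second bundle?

q = 2

U depends on (r, q) only through S = 5r^(-1) + 3q^(-1), so equal utility means equal S. At (4, 2.4): S = 2.5.
With r = 5: 5·5^(-1) = 1, so 3q^(-1) = 2.5 − 1 = 1.5, i.e. q^(-1) = 0.5.
Hence q = 1/0.5 = 2.
Check: U(5, 2) = 0.4.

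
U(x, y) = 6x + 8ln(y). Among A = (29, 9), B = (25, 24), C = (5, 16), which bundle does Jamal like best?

Evaluate utility at each bundle:
U(A) = 191.578.
U(B) = 175.424.
U(C) = 52.181.
Highest utility is A, so A ≻ B ≻ C.

Bundle A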